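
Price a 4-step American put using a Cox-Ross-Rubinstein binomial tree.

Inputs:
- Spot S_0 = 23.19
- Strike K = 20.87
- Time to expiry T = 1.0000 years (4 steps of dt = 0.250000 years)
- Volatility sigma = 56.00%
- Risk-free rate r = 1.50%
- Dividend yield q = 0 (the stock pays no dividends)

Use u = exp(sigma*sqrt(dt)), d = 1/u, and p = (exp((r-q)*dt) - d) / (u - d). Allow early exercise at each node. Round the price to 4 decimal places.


dt = T/N = 0.250000
u = exp(sigma*sqrt(dt)) = 1.323130; d = 1/u = 0.755784
p = (exp((r-q)*dt) - d) / (u - d) = 0.437076
Discount per step: exp(-r*dt) = 0.996257
Stock lattice S(k, i) with i counting down-moves:
  k=0: S(0,0) = 23.1900
  k=1: S(1,0) = 30.6834; S(1,1) = 17.5266
  k=2: S(2,0) = 40.5981; S(2,1) = 23.1900; S(2,2) = 13.2463
  k=3: S(3,0) = 53.7166; S(3,1) = 30.6834; S(3,2) = 17.5266; S(3,3) = 10.0114
  k=4: S(4,0) = 71.0740; S(4,1) = 40.5981; S(4,2) = 23.1900; S(4,3) = 13.2463; S(4,4) = 7.5664
Terminal payoffs V(N, i) = max(K - S_T, 0):
  V(4,0) = 0.000000; V(4,1) = 0.000000; V(4,2) = 0.000000; V(4,3) = 7.623662; V(4,4) = 13.303572
Backward induction: V(k, i) = exp(-r*dt) * [p * V(k+1, i) + (1-p) * V(k+1, i+1)]; then take max(V_cont, immediate exercise) for American.
  V(3,0) = exp(-r*dt) * [p*0.000000 + (1-p)*0.000000] = 0.000000; exercise = 0.000000; V(3,0) = max -> 0.000000
  V(3,1) = exp(-r*dt) * [p*0.000000 + (1-p)*0.000000] = 0.000000; exercise = 0.000000; V(3,1) = max -> 0.000000
  V(3,2) = exp(-r*dt) * [p*0.000000 + (1-p)*7.623662] = 4.275480; exercise = 3.343375; V(3,2) = max -> 4.275480
  V(3,3) = exp(-r*dt) * [p*7.623662 + (1-p)*13.303572] = 10.780517; exercise = 10.858633; V(3,3) = max -> 10.858633
  V(2,0) = exp(-r*dt) * [p*0.000000 + (1-p)*0.000000] = 0.000000; exercise = 0.000000; V(2,0) = max -> 0.000000
  V(2,1) = exp(-r*dt) * [p*0.000000 + (1-p)*4.275480] = 2.397762; exercise = 0.000000; V(2,1) = max -> 2.397762
  V(2,2) = exp(-r*dt) * [p*4.275480 + (1-p)*10.858633] = 7.951421; exercise = 7.623662; V(2,2) = max -> 7.951421
  V(1,0) = exp(-r*dt) * [p*0.000000 + (1-p)*2.397762] = 1.344706; exercise = 0.000000; V(1,0) = max -> 1.344706
  V(1,1) = exp(-r*dt) * [p*2.397762 + (1-p)*7.951421] = 5.503374; exercise = 3.343375; V(1,1) = max -> 5.503374
  V(0,0) = exp(-r*dt) * [p*1.344706 + (1-p)*5.503374] = 3.671925; exercise = 0.000000; V(0,0) = max -> 3.671925

Answer: Price = V(0,0) = 3.6719


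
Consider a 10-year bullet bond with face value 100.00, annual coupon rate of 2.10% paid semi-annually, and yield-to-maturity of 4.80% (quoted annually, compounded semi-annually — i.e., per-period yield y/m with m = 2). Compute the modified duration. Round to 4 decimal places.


Answer: Modified duration = 8.7118

Derivation:
Coupon per period c = face * coupon_rate / m = 1.050000
Periods per year m = 2; per-period yield y/m = 0.024000
Number of cashflows N = 20
Cashflows (t years, CF_t, discount factor 1/(1+y/m)^(m*t), PV):
  t = 0.5000: CF_t = 1.050000, DF = 0.976562, PV = 1.025391
  t = 1.0000: CF_t = 1.050000, DF = 0.953674, PV = 1.001358
  t = 1.5000: CF_t = 1.050000, DF = 0.931323, PV = 0.977889
  t = 2.0000: CF_t = 1.050000, DF = 0.909495, PV = 0.954969
  t = 2.5000: CF_t = 1.050000, DF = 0.888178, PV = 0.932587
  t = 3.0000: CF_t = 1.050000, DF = 0.867362, PV = 0.910730
  t = 3.5000: CF_t = 1.050000, DF = 0.847033, PV = 0.889385
  t = 4.0000: CF_t = 1.050000, DF = 0.827181, PV = 0.868540
  t = 4.5000: CF_t = 1.050000, DF = 0.807794, PV = 0.848183
  t = 5.0000: CF_t = 1.050000, DF = 0.788861, PV = 0.828304
  t = 5.5000: CF_t = 1.050000, DF = 0.770372, PV = 0.808891
  t = 6.0000: CF_t = 1.050000, DF = 0.752316, PV = 0.789932
  t = 6.5000: CF_t = 1.050000, DF = 0.734684, PV = 0.771418
  t = 7.0000: CF_t = 1.050000, DF = 0.717465, PV = 0.753338
  t = 7.5000: CF_t = 1.050000, DF = 0.700649, PV = 0.735682
  t = 8.0000: CF_t = 1.050000, DF = 0.684228, PV = 0.718439
  t = 8.5000: CF_t = 1.050000, DF = 0.668191, PV = 0.701601
  t = 9.0000: CF_t = 1.050000, DF = 0.652530, PV = 0.685157
  t = 9.5000: CF_t = 1.050000, DF = 0.637237, PV = 0.669099
  t = 10.0000: CF_t = 101.050000, DF = 0.622302, PV = 62.883569
Price P = sum_t PV_t = 78.754461
First compute Macaulay numerator sum_t t * PV_t:
  t * PV_t at t = 0.5000: 0.512695
  t * PV_t at t = 1.0000: 1.001358
  t * PV_t at t = 1.5000: 1.466833
  t * PV_t at t = 2.0000: 1.909939
  t * PV_t at t = 2.5000: 2.331468
  t * PV_t at t = 3.0000: 2.732189
  t * PV_t at t = 3.5000: 3.112846
  t * PV_t at t = 4.0000: 3.474159
  t * PV_t at t = 4.5000: 3.816825
  t * PV_t at t = 5.0000: 4.141520
  t * PV_t at t = 5.5000: 4.448898
  t * PV_t at t = 6.0000: 4.739593
  t * PV_t at t = 6.5000: 5.014218
  t * PV_t at t = 7.0000: 5.273366
  t * PV_t at t = 7.5000: 5.517613
  t * PV_t at t = 8.0000: 5.747513
  t * PV_t at t = 8.5000: 5.963606
  t * PV_t at t = 9.0000: 6.166413
  t * PV_t at t = 9.5000: 6.356437
  t * PV_t at t = 10.0000: 628.835694
Macaulay duration D = 702.563183 / 78.754461 = 8.920932
Modified duration = D / (1 + y/m) = 8.920932 / (1 + 0.024000) = 8.711848


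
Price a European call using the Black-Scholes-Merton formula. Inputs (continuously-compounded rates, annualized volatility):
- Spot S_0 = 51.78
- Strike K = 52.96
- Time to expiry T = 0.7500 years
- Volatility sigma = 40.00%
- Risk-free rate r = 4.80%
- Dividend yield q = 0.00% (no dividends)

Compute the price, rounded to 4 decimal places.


d1 = (ln(S/K) + (r - q + 0.5*sigma^2) * T) / (sigma * sqrt(T)) = 0.21208114
d2 = d1 - sigma * sqrt(T) = -0.13432902
exp(-rT) = 0.96464029; exp(-qT) = 1.00000000
C = S_0 * exp(-qT) * N(d1) - K * exp(-rT) * N(d2)
N(d1) = 0.58397813; N(d2) = 0.44657120
C = 51.7800 * 1.00000000 * 0.58397813 - 52.9600 * 0.96464029 * 0.44657120 = 7.4242

Answer: Price = 7.4242


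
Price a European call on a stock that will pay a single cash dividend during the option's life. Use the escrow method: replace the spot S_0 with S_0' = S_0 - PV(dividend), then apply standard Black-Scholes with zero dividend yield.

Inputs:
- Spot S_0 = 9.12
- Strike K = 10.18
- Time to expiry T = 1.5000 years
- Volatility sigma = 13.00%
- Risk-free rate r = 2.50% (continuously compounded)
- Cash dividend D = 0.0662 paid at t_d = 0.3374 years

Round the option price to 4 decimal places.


PV(D) = D * exp(-r * t_d) = 0.0662 * 0.99160047 = 0.06564395
S_0' = S_0 - PV(D) = 9.1200 - 0.06564395 = 9.05435605
d1 = (ln(S_0'/K) + (r + sigma^2/2)*T) / (sigma*sqrt(T)) = -0.42083514
d2 = d1 - sigma*sqrt(T) = -0.58005197
exp(-rT) = 0.96319442
N(d1) = 0.33693774; N(d2) = 0.28093979
C = S_0' * N(d1) - K * exp(-rT) * N(d2) = 9.05435605 * 0.33693774 - 10.1800 * 0.96319442 * 0.28093979 = 0.2960

Answer: Price = 0.2960


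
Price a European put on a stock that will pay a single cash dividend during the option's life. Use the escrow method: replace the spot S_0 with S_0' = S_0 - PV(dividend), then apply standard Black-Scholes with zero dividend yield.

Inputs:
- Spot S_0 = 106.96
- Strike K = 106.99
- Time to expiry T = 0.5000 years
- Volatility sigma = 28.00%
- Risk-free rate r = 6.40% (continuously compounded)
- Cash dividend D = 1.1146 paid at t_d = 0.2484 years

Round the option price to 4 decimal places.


PV(D) = D * exp(-r * t_d) = 1.1146 * 0.98422810 = 1.09702064
S_0' = S_0 - PV(D) = 106.9600 - 1.09702064 = 105.86297936
d1 = (ln(S_0'/K) + (r + sigma^2/2)*T) / (sigma*sqrt(T)) = 0.20713298
d2 = d1 - sigma*sqrt(T) = 0.00914308
exp(-rT) = 0.96850658
N(-d1) = 0.41795300; N(-d2) = 0.49635249
P = K * exp(-rT) * N(-d2) - S_0' * N(-d1) = 106.9900 * 0.96850658 * 0.49635249 - 105.86297936 * 0.41795300 = 7.1866

Answer: Price = 7.1866


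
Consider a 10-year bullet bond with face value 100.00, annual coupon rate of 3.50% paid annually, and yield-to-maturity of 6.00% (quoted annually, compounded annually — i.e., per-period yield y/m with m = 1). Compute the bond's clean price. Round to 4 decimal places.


Coupon per period c = face * coupon_rate / m = 3.500000
Periods per year m = 1; per-period yield y/m = 0.060000
Number of cashflows N = 10
Cashflows (t years, CF_t, discount factor 1/(1+y/m)^(m*t), PV):
  t = 1.0000: CF_t = 3.500000, DF = 0.943396, PV = 3.301887
  t = 2.0000: CF_t = 3.500000, DF = 0.889996, PV = 3.114988
  t = 3.0000: CF_t = 3.500000, DF = 0.839619, PV = 2.938667
  t = 4.0000: CF_t = 3.500000, DF = 0.792094, PV = 2.772328
  t = 5.0000: CF_t = 3.500000, DF = 0.747258, PV = 2.615404
  t = 6.0000: CF_t = 3.500000, DF = 0.704961, PV = 2.467362
  t = 7.0000: CF_t = 3.500000, DF = 0.665057, PV = 2.327700
  t = 8.0000: CF_t = 3.500000, DF = 0.627412, PV = 2.195943
  t = 9.0000: CF_t = 3.500000, DF = 0.591898, PV = 2.071645
  t = 10.0000: CF_t = 103.500000, DF = 0.558395, PV = 57.793859
Price P = sum_t PV_t = 81.599782

Answer: Price = 81.5998


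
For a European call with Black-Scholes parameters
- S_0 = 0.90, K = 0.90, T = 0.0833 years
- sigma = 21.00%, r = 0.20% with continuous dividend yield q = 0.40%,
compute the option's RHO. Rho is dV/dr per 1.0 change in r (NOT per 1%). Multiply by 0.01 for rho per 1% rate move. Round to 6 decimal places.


Answer: Rho = 0.036491

Derivation:
d1 = 0.0275560893; d2 = -0.0330535634
phi(d1) = 0.3987908431; exp(-qT) = 0.9996668555; exp(-rT) = 0.9998334139
N(d2) = 0.4868159368
Rho = K*T*exp(-rT)*N(d2) = 0.9000 * 0.0833 * 0.9998334139 * 0.4868159368 = 0.036491


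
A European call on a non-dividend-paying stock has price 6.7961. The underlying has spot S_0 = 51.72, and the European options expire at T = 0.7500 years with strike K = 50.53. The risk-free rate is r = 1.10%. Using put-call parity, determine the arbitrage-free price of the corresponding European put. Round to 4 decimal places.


Put-call parity: C - P = S_0 * exp(-qT) - K * exp(-rT).
S_0 * exp(-qT) = 51.7200 * 1.00000000 = 51.72000000
K * exp(-rT) = 50.5300 * 0.99178394 = 50.11484238
P = C - S*exp(-qT) + K*exp(-rT)
P = 6.7961 - 51.72000000 + 50.11484238 = 5.1909

Answer: Put price = 5.1909


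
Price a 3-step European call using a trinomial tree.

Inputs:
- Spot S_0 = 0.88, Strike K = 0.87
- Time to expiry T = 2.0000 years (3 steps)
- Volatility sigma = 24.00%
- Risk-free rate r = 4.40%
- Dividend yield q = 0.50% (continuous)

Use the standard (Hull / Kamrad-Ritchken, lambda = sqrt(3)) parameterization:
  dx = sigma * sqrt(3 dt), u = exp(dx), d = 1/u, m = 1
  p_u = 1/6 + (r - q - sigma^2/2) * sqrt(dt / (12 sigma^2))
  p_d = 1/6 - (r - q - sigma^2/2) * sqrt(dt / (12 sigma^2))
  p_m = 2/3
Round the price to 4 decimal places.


Answer: Price = V(0,0) = 0.1449

Derivation:
dt = T/N = 0.666667; dx = sigma*sqrt(3*dt) = 0.339411
u = exp(dx) = 1.404121; d = 1/u = 0.712189
p_u = 0.176684, p_m = 0.666667, p_d = 0.156649
Discount per step: exp(-r*dt) = 0.971093
Stock lattice S(k, j) with j the centered position index:
  k=0: S(0,+0) = 0.8800
  k=1: S(1,-1) = 0.6267; S(1,+0) = 0.8800; S(1,+1) = 1.2356
  k=2: S(2,-2) = 0.4463; S(2,-1) = 0.6267; S(2,+0) = 0.8800; S(2,+1) = 1.2356; S(2,+2) = 1.7350
  k=3: S(3,-3) = 0.3179; S(3,-2) = 0.4463; S(3,-1) = 0.6267; S(3,+0) = 0.8800; S(3,+1) = 1.2356; S(3,+2) = 1.7350; S(3,+3) = 2.4361
Terminal payoffs V(N, j) = max(S_T - K, 0):
  V(3,-3) = 0.000000; V(3,-2) = 0.000000; V(3,-1) = 0.000000; V(3,+0) = 0.010000; V(3,+1) = 0.365626; V(3,+2) = 0.864968; V(3,+3) = 1.566105
Backward induction: V(k, j) = exp(-r*dt) * [p_u * V(k+1, j+1) + p_m * V(k+1, j) + p_d * V(k+1, j-1)]
  V(2,-2) = exp(-r*dt) * [p_u*0.000000 + p_m*0.000000 + p_d*0.000000] = 0.000000
  V(2,-1) = exp(-r*dt) * [p_u*0.010000 + p_m*0.000000 + p_d*0.000000] = 0.001716
  V(2,+0) = exp(-r*dt) * [p_u*0.365626 + p_m*0.010000 + p_d*0.000000] = 0.069207
  V(2,+1) = exp(-r*dt) * [p_u*0.864968 + p_m*0.365626 + p_d*0.010000] = 0.386634
  V(2,+2) = exp(-r*dt) * [p_u*1.566105 + p_m*0.864968 + p_d*0.365626] = 0.884303
  V(1,-1) = exp(-r*dt) * [p_u*0.069207 + p_m*0.001716 + p_d*0.000000] = 0.012985
  V(1,+0) = exp(-r*dt) * [p_u*0.386634 + p_m*0.069207 + p_d*0.001716] = 0.111403
  V(1,+1) = exp(-r*dt) * [p_u*0.884303 + p_m*0.386634 + p_d*0.069207] = 0.412558
  V(0,+0) = exp(-r*dt) * [p_u*0.412558 + p_m*0.111403 + p_d*0.012985] = 0.144882


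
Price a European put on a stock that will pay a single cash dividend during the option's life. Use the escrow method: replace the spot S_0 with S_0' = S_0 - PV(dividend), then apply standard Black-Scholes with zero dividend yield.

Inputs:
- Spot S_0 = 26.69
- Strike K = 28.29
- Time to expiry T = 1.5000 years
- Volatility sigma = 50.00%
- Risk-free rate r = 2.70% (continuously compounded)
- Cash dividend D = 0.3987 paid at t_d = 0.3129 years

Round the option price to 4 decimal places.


PV(D) = D * exp(-r * t_d) = 0.3987 * 0.99158729 = 0.39534585
S_0' = S_0 - PV(D) = 26.6900 - 0.39534585 = 26.29465415
d1 = (ln(S_0'/K) + (r + sigma^2/2)*T) / (sigma*sqrt(T)) = 0.25288086
d2 = d1 - sigma*sqrt(T) = -0.35949157
exp(-rT) = 0.96030916
N(-d1) = 0.40018014; N(-d2) = 0.64038631
P = K * exp(-rT) * N(-d2) - S_0' * N(-d1) = 28.2900 * 0.96030916 * 0.64038631 - 26.29465415 * 0.40018014 = 6.8749

Answer: Price = 6.8749


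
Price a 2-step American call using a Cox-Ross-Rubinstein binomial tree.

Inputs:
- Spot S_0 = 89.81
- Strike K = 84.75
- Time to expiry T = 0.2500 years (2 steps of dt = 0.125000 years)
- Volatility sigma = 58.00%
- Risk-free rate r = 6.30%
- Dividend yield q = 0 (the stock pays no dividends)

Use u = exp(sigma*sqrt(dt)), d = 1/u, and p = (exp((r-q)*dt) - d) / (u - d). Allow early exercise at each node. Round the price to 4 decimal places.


Answer: Price = V(0,0) = 13.3910

Derivation:
dt = T/N = 0.125000
u = exp(sigma*sqrt(dt)) = 1.227600; d = 1/u = 0.814598
p = (exp((r-q)*dt) - d) / (u - d) = 0.468057
Discount per step: exp(-r*dt) = 0.992156
Stock lattice S(k, i) with i counting down-moves:
  k=0: S(0,0) = 89.8100
  k=1: S(1,0) = 110.2507; S(1,1) = 73.1590
  k=2: S(2,0) = 135.3438; S(2,1) = 89.8100; S(2,2) = 59.5952
Terminal payoffs V(N, i) = max(S_T - K, 0):
  V(2,0) = 50.593807; V(2,1) = 5.060000; V(2,2) = 0.000000
Backward induction: V(k, i) = exp(-r*dt) * [p * V(k+1, i) + (1-p) * V(k+1, i+1)]; then take max(V_cont, immediate exercise) for American.
  V(1,0) = exp(-r*dt) * [p*50.593807 + (1-p)*5.060000] = 26.165533; exercise = 25.500747; V(1,0) = max -> 26.165533
  V(1,1) = exp(-r*dt) * [p*5.060000 + (1-p)*0.000000] = 2.349789; exercise = 0.000000; V(1,1) = max -> 2.349789
  V(0,0) = exp(-r*dt) * [p*26.165533 + (1-p)*2.349789] = 13.391035; exercise = 5.060000; V(0,0) = max -> 13.391035


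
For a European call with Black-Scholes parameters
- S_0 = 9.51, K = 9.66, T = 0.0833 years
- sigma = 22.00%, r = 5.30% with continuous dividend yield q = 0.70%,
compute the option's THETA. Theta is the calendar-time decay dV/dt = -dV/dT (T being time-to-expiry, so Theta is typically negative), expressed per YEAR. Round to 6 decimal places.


Answer: Theta = -1.609736

Derivation:
d1 = -0.1543741091; d2 = -0.2178699357
phi(d1) = 0.3942168202; exp(-qT) = 0.9994170700; exp(-rT) = 0.9955948313
Theta = -S*exp(-qT)*phi(d1)*sigma/(2*sqrt(T)) - r*K*exp(-rT)*N(d2) + q*S*exp(-qT)*N(d1)
N(d1) = 0.4386573834; N(d2) = 0.4137652261; sqrt(T) = 0.2886173938
Term 1 = -9.5100 * 0.9994170700 * 0.3942168202 * 0.2200 / (2 * 0.2886173938) = -1.4280144920
Term 2 = -0.0530 * 9.6600 * 0.9955948313 * 0.4137652261 = -0.2109063316
Term 3 = 0.0070 * 9.5100 * 0.9994170700 * 0.4386573834 = 0.0291843996
Theta = -1.4280144920 + (-0.2109063316) + (0.0291843996) = -1.609736


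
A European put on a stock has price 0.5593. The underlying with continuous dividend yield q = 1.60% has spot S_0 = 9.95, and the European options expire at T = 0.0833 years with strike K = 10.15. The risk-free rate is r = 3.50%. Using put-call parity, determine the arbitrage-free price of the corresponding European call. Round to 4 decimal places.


Answer: Call price = 0.3756

Derivation:
Put-call parity: C - P = S_0 * exp(-qT) - K * exp(-rT).
S_0 * exp(-qT) = 9.9500 * 0.99866809 = 9.93674747
K * exp(-rT) = 10.1500 * 0.99708875 = 10.12045077
C = P + S*exp(-qT) - K*exp(-rT)
C = 0.5593 + 9.93674747 - 10.12045077 = 0.3756


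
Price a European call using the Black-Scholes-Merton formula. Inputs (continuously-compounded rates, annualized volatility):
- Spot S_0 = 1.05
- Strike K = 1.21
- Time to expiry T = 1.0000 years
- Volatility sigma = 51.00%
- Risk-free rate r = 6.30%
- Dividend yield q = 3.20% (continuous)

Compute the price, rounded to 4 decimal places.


Answer: Price = 0.1621

Derivation:
d1 = (ln(S/K) + (r - q + 0.5*sigma^2) * T) / (sigma * sqrt(T)) = 0.03768589
d2 = d1 - sigma * sqrt(T) = -0.47231411
exp(-rT) = 0.93894347; exp(-qT) = 0.96850658
C = S_0 * exp(-qT) * N(d1) - K * exp(-rT) * N(d2)
N(d1) = 0.51503094; N(d2) = 0.31835130
C = 1.0500 * 0.96850658 * 0.51503094 - 1.2100 * 0.93894347 * 0.31835130 = 0.1621


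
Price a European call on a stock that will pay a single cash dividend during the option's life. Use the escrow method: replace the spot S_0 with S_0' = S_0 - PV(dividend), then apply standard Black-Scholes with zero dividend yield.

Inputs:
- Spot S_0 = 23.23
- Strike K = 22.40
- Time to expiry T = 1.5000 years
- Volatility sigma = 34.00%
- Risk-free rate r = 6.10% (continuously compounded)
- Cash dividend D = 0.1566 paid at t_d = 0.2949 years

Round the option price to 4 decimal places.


Answer: Price = 5.0548

Derivation:
PV(D) = D * exp(-r * t_d) = 0.1566 * 0.98217193 = 0.15380812
S_0' = S_0 - PV(D) = 23.2300 - 0.15380812 = 23.07619188
d1 = (ln(S_0'/K) + (r + sigma^2/2)*T) / (sigma*sqrt(T)) = 0.49936084
d2 = d1 - sigma*sqrt(T) = 0.08294758
exp(-rT) = 0.91256132
N(d1) = 0.69123740; N(d2) = 0.53305339
C = S_0' * N(d1) - K * exp(-rT) * N(d2) = 23.07619188 * 0.69123740 - 22.4000 * 0.91256132 * 0.53305339 = 5.0548


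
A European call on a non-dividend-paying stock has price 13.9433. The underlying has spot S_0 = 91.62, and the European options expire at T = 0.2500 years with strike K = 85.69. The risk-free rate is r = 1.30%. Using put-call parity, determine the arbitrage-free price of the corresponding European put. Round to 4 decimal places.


Put-call parity: C - P = S_0 * exp(-qT) - K * exp(-rT).
S_0 * exp(-qT) = 91.6200 * 1.00000000 = 91.62000000
K * exp(-rT) = 85.6900 * 0.99675528 = 85.41195956
P = C - S*exp(-qT) + K*exp(-rT)
P = 13.9433 - 91.62000000 + 85.41195956 = 7.7353

Answer: Put price = 7.7353


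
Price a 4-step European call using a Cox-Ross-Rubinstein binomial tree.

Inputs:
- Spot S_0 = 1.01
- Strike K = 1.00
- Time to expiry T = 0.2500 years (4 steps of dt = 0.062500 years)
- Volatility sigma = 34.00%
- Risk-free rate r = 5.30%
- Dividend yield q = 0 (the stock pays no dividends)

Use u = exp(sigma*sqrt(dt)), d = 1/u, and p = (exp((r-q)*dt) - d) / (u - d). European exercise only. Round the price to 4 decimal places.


dt = T/N = 0.062500
u = exp(sigma*sqrt(dt)) = 1.088717; d = 1/u = 0.918512
p = (exp((r-q)*dt) - d) / (u - d) = 0.498257
Discount per step: exp(-r*dt) = 0.996693
Stock lattice S(k, i) with i counting down-moves:
  k=0: S(0,0) = 1.0100
  k=1: S(1,0) = 1.0996; S(1,1) = 0.9277
  k=2: S(2,0) = 1.1972; S(2,1) = 1.0100; S(2,2) = 0.8521
  k=3: S(3,0) = 1.3034; S(3,1) = 1.0996; S(3,2) = 0.9277; S(3,3) = 0.7827
  k=4: S(4,0) = 1.4190; S(4,1) = 1.1972; S(4,2) = 1.0100; S(4,3) = 0.8521; S(4,4) = 0.7189
Terminal payoffs V(N, i) = max(S_T - K, 0):
  V(4,0) = 0.418997; V(4,1) = 0.197158; V(4,2) = 0.010000; V(4,3) = 0.000000; V(4,4) = 0.000000
Backward induction: V(k, i) = exp(-r*dt) * [p * V(k+1, i) + (1-p) * V(k+1, i+1)].
  V(3,0) = exp(-r*dt) * [p*0.418997 + (1-p)*0.197158] = 0.306673
  V(3,1) = exp(-r*dt) * [p*0.197158 + (1-p)*0.010000] = 0.102911
  V(3,2) = exp(-r*dt) * [p*0.010000 + (1-p)*0.000000] = 0.004966
  V(3,3) = exp(-r*dt) * [p*0.000000 + (1-p)*0.000000] = 0.000000
  V(2,0) = exp(-r*dt) * [p*0.306673 + (1-p)*0.102911] = 0.203761
  V(2,1) = exp(-r*dt) * [p*0.102911 + (1-p)*0.004966] = 0.053590
  V(2,2) = exp(-r*dt) * [p*0.004966 + (1-p)*0.000000] = 0.002466
  V(1,0) = exp(-r*dt) * [p*0.203761 + (1-p)*0.053590] = 0.127989
  V(1,1) = exp(-r*dt) * [p*0.053590 + (1-p)*0.002466] = 0.027847
  V(0,0) = exp(-r*dt) * [p*0.127989 + (1-p)*0.027847] = 0.077486

Answer: Price = V(0,0) = 0.0775


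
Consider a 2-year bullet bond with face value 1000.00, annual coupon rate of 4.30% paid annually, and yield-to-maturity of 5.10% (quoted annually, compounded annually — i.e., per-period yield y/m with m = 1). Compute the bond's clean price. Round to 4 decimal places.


Coupon per period c = face * coupon_rate / m = 43.000000
Periods per year m = 1; per-period yield y/m = 0.051000
Number of cashflows N = 2
Cashflows (t years, CF_t, discount factor 1/(1+y/m)^(m*t), PV):
  t = 1.0000: CF_t = 43.000000, DF = 0.951475, PV = 40.913416
  t = 2.0000: CF_t = 1043.000000, DF = 0.905304, PV = 944.232352
Price P = sum_t PV_t = 985.145768

Answer: Price = 985.1458


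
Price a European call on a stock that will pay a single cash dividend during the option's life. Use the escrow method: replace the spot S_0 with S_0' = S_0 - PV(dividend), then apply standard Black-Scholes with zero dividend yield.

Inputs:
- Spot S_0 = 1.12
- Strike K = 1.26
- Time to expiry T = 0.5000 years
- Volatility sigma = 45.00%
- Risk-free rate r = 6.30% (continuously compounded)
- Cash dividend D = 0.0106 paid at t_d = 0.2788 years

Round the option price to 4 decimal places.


Answer: Price = 0.0982

Derivation:
PV(D) = D * exp(-r * t_d) = 0.0106 * 0.98258895 = 0.01041544
S_0' = S_0 - PV(D) = 1.1200 - 0.01041544 = 1.10958456
d1 = (ln(S_0'/K) + (r + sigma^2/2)*T) / (sigma*sqrt(T)) = -0.14142465
d2 = d1 - sigma*sqrt(T) = -0.45962270
exp(-rT) = 0.96899096
N(d1) = 0.44376724; N(d2) = 0.32289353
C = S_0' * N(d1) - K * exp(-rT) * N(d2) = 1.10958456 * 0.44376724 - 1.2600 * 0.96899096 * 0.32289353 = 0.0982


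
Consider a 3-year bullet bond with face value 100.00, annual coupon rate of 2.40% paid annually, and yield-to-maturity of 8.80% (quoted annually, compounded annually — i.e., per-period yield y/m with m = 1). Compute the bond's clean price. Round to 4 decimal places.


Answer: Price = 83.7418

Derivation:
Coupon per period c = face * coupon_rate / m = 2.400000
Periods per year m = 1; per-period yield y/m = 0.088000
Number of cashflows N = 3
Cashflows (t years, CF_t, discount factor 1/(1+y/m)^(m*t), PV):
  t = 1.0000: CF_t = 2.400000, DF = 0.919118, PV = 2.205882
  t = 2.0000: CF_t = 2.400000, DF = 0.844777, PV = 2.027465
  t = 3.0000: CF_t = 102.400000, DF = 0.776450, PV = 79.508447
Price P = sum_t PV_t = 83.741795


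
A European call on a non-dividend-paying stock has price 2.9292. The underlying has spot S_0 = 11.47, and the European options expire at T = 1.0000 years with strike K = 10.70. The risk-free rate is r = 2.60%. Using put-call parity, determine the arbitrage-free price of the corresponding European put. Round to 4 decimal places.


Put-call parity: C - P = S_0 * exp(-qT) - K * exp(-rT).
S_0 * exp(-qT) = 11.4700 * 1.00000000 = 11.47000000
K * exp(-rT) = 10.7000 * 0.97433509 = 10.42538546
P = C - S*exp(-qT) + K*exp(-rT)
P = 2.9292 - 11.47000000 + 10.42538546 = 1.8846

Answer: Put price = 1.8846


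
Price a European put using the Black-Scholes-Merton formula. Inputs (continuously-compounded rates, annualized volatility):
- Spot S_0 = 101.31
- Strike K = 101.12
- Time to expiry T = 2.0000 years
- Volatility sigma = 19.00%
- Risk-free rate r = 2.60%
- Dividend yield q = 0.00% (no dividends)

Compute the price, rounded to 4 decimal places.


d1 = (ln(S/K) + (r - q + 0.5*sigma^2) * T) / (sigma * sqrt(T)) = 0.33486044
d2 = d1 - sigma * sqrt(T) = 0.06615986
exp(-rT) = 0.94932887; exp(-qT) = 1.00000000
P = K * exp(-rT) * N(-d2) - S_0 * exp(-qT) * N(-d1)
N(-d1) = 0.36886518; N(-d2) = 0.47362528
P = 101.1200 * 0.94932887 * 0.47362528 - 101.3100 * 1.00000000 * 0.36886518 = 8.0965

Answer: Price = 8.0965


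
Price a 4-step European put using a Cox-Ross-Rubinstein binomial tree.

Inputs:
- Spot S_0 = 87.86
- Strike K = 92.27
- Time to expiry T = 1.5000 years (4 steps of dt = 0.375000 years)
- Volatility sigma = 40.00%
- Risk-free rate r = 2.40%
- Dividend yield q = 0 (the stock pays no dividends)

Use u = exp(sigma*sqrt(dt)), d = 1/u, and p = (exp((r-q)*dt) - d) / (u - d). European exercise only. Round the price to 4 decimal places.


dt = T/N = 0.375000
u = exp(sigma*sqrt(dt)) = 1.277556; d = 1/u = 0.782744
p = (exp((r-q)*dt) - d) / (u - d) = 0.457338
Discount per step: exp(-r*dt) = 0.991040
Stock lattice S(k, i) with i counting down-moves:
  k=0: S(0,0) = 87.8600
  k=1: S(1,0) = 112.2461; S(1,1) = 68.7719
  k=2: S(2,0) = 143.4007; S(2,1) = 87.8600; S(2,2) = 53.8308
  k=3: S(3,0) = 183.2024; S(3,1) = 112.2461; S(3,2) = 68.7719; S(3,3) = 42.1358
  k=4: S(4,0) = 234.0513; S(4,1) = 143.4007; S(4,2) = 87.8600; S(4,3) = 53.8308; S(4,4) = 32.9816
Terminal payoffs V(N, i) = max(K - S_T, 0):
  V(4,0) = 0.000000; V(4,1) = 0.000000; V(4,2) = 4.410000; V(4,3) = 38.439152; V(4,4) = 59.288436
Backward induction: V(k, i) = exp(-r*dt) * [p * V(k+1, i) + (1-p) * V(k+1, i+1)].
  V(3,0) = exp(-r*dt) * [p*0.000000 + (1-p)*0.000000] = 0.000000
  V(3,1) = exp(-r*dt) * [p*0.000000 + (1-p)*4.410000] = 2.371698
  V(3,2) = exp(-r*dt) * [p*4.410000 + (1-p)*38.439152] = 22.671366
  V(3,3) = exp(-r*dt) * [p*38.439152 + (1-p)*59.288436] = 49.307497
  V(2,0) = exp(-r*dt) * [p*0.000000 + (1-p)*2.371698] = 1.275499
  V(2,1) = exp(-r*dt) * [p*2.371698 + (1-p)*22.671366] = 13.267610
  V(2,2) = exp(-r*dt) * [p*22.671366 + (1-p)*49.307497] = 36.793150
  V(1,0) = exp(-r*dt) * [p*1.275499 + (1-p)*13.267610] = 7.713428
  V(1,1) = exp(-r*dt) * [p*13.267610 + (1-p)*36.793150] = 25.800773
  V(0,0) = exp(-r*dt) * [p*7.713428 + (1-p)*25.800773] = 17.371693

Answer: Price = V(0,0) = 17.3717


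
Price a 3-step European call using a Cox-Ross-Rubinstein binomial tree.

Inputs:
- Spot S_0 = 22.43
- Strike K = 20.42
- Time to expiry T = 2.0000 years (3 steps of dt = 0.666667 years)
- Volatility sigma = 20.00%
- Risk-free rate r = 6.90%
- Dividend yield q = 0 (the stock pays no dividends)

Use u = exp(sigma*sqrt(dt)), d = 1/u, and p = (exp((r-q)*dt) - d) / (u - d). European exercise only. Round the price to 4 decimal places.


Answer: Price = V(0,0) = 5.3471

Derivation:
dt = T/N = 0.666667
u = exp(sigma*sqrt(dt)) = 1.177389; d = 1/u = 0.849337
p = (exp((r-q)*dt) - d) / (u - d) = 0.602762
Discount per step: exp(-r*dt) = 0.955042
Stock lattice S(k, i) with i counting down-moves:
  k=0: S(0,0) = 22.4300
  k=1: S(1,0) = 26.4088; S(1,1) = 19.0506
  k=2: S(2,0) = 31.0935; S(2,1) = 22.4300; S(2,2) = 16.1804
  k=3: S(3,0) = 36.6091; S(3,1) = 26.4088; S(3,2) = 19.0506; S(3,3) = 13.7426
Terminal payoffs V(N, i) = max(S_T - K, 0):
  V(3,0) = 16.189117; V(3,1) = 5.988836; V(3,2) = 0.000000; V(3,3) = 0.000000
Backward induction: V(k, i) = exp(-r*dt) * [p * V(k+1, i) + (1-p) * V(k+1, i+1)].
  V(2,0) = exp(-r*dt) * [p*16.189117 + (1-p)*5.988836] = 11.591518
  V(2,1) = exp(-r*dt) * [p*5.988836 + (1-p)*0.000000] = 3.447554
  V(2,2) = exp(-r*dt) * [p*0.000000 + (1-p)*0.000000] = 0.000000
  V(1,0) = exp(-r*dt) * [p*11.591518 + (1-p)*3.447554] = 7.980740
  V(1,1) = exp(-r*dt) * [p*3.447554 + (1-p)*0.000000] = 1.984630
  V(0,0) = exp(-r*dt) * [p*7.980740 + (1-p)*1.984630] = 5.347146


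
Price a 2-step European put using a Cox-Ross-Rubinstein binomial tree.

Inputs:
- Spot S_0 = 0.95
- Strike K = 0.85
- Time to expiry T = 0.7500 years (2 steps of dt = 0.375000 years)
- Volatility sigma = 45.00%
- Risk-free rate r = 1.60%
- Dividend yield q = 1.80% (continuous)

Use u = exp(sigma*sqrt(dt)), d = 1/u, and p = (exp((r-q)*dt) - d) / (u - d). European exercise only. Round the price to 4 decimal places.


dt = T/N = 0.375000
u = exp(sigma*sqrt(dt)) = 1.317278; d = 1/u = 0.759141
p = (exp((r-q)*dt) - d) / (u - d) = 0.430198
Discount per step: exp(-r*dt) = 0.994018
Stock lattice S(k, i) with i counting down-moves:
  k=0: S(0,0) = 0.9500
  k=1: S(1,0) = 1.2514; S(1,1) = 0.7212
  k=2: S(2,0) = 1.6485; S(2,1) = 0.9500; S(2,2) = 0.5475
Terminal payoffs V(N, i) = max(K - S_T, 0):
  V(2,0) = 0.000000; V(2,1) = 0.000000; V(2,2) = 0.302520
Backward induction: V(k, i) = exp(-r*dt) * [p * V(k+1, i) + (1-p) * V(k+1, i+1)].
  V(1,0) = exp(-r*dt) * [p*0.000000 + (1-p)*0.000000] = 0.000000
  V(1,1) = exp(-r*dt) * [p*0.000000 + (1-p)*0.302520] = 0.171345
  V(0,0) = exp(-r*dt) * [p*0.000000 + (1-p)*0.171345] = 0.097049

Answer: Price = V(0,0) = 0.0970


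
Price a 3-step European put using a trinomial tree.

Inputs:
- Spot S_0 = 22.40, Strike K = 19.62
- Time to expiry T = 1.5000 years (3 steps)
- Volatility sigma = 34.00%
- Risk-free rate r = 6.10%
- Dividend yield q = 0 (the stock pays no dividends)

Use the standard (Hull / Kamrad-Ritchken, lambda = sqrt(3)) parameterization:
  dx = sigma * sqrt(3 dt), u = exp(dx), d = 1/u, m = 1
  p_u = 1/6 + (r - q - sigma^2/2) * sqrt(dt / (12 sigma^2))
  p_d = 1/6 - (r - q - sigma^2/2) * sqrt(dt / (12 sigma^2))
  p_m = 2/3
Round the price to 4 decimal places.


dt = T/N = 0.500000; dx = sigma*sqrt(3*dt) = 0.416413
u = exp(dx) = 1.516512; d = 1/u = 0.659408
p_u = 0.168588, p_m = 0.666667, p_d = 0.164745
Discount per step: exp(-r*dt) = 0.969960
Stock lattice S(k, j) with j the centered position index:
  k=0: S(0,+0) = 22.4000
  k=1: S(1,-1) = 14.7707; S(1,+0) = 22.4000; S(1,+1) = 33.9699
  k=2: S(2,-2) = 9.7399; S(2,-1) = 14.7707; S(2,+0) = 22.4000; S(2,+1) = 33.9699; S(2,+2) = 51.5157
  k=3: S(3,-3) = 6.4226; S(3,-2) = 9.7399; S(3,-1) = 14.7707; S(3,+0) = 22.4000; S(3,+1) = 33.9699; S(3,+2) = 51.5157; S(3,+3) = 78.1243
Terminal payoffs V(N, j) = max(K - S_T, 0):
  V(3,-3) = 13.197412; V(3,-2) = 9.880065; V(3,-1) = 4.849267; V(3,+0) = 0.000000; V(3,+1) = 0.000000; V(3,+2) = 0.000000; V(3,+3) = 0.000000
Backward induction: V(k, j) = exp(-r*dt) * [p_u * V(k+1, j+1) + p_m * V(k+1, j) + p_d * V(k+1, j-1)]
  V(2,-2) = exp(-r*dt) * [p_u*4.849267 + p_m*9.880065 + p_d*13.197412] = 9.290719
  V(2,-1) = exp(-r*dt) * [p_u*0.000000 + p_m*4.849267 + p_d*9.880065] = 4.714533
  V(2,+0) = exp(-r*dt) * [p_u*0.000000 + p_m*0.000000 + p_d*4.849267] = 0.774896
  V(2,+1) = exp(-r*dt) * [p_u*0.000000 + p_m*0.000000 + p_d*0.000000] = 0.000000
  V(2,+2) = exp(-r*dt) * [p_u*0.000000 + p_m*0.000000 + p_d*0.000000] = 0.000000
  V(1,-1) = exp(-r*dt) * [p_u*0.774896 + p_m*4.714533 + p_d*9.290719] = 4.659946
  V(1,+0) = exp(-r*dt) * [p_u*0.000000 + p_m*0.774896 + p_d*4.714533] = 1.254446
  V(1,+1) = exp(-r*dt) * [p_u*0.000000 + p_m*0.000000 + p_d*0.774896] = 0.123826
  V(0,+0) = exp(-r*dt) * [p_u*0.123826 + p_m*1.254446 + p_d*4.659946] = 1.576067

Answer: Price = V(0,0) = 1.5761


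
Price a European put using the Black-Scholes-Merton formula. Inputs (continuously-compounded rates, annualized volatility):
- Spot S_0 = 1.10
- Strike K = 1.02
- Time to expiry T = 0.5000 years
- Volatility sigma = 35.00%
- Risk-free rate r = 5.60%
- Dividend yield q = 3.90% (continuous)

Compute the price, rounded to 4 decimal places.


d1 = (ln(S/K) + (r - q + 0.5*sigma^2) * T) / (sigma * sqrt(T)) = 0.46318546
d2 = d1 - sigma * sqrt(T) = 0.21569809
exp(-rT) = 0.97238837; exp(-qT) = 0.98068890
P = K * exp(-rT) * N(-d2) - S_0 * exp(-qT) * N(-d1)
N(-d1) = 0.32161572; N(-d2) = 0.41461155
P = 1.0200 * 0.97238837 * 0.41461155 - 1.1000 * 0.98068890 * 0.32161572 = 0.0643

Answer: Price = 0.0643


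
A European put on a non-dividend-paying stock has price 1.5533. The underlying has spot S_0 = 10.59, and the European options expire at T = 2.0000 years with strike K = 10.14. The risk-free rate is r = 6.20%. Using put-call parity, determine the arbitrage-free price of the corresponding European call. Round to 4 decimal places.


Put-call parity: C - P = S_0 * exp(-qT) - K * exp(-rT).
S_0 * exp(-qT) = 10.5900 * 1.00000000 = 10.59000000
K * exp(-rT) = 10.1400 * 0.88337984 = 8.95747159
C = P + S*exp(-qT) - K*exp(-rT)
C = 1.5533 + 10.59000000 - 8.95747159 = 3.1858

Answer: Call price = 3.1858


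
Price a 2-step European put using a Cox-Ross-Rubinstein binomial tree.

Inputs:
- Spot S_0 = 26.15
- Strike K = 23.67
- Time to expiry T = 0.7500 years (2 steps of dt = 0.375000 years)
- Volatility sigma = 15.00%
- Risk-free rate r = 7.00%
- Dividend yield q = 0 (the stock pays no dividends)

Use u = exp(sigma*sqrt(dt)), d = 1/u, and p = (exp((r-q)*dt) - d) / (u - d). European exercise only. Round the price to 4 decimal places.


dt = T/N = 0.375000
u = exp(sigma*sqrt(dt)) = 1.096207; d = 1/u = 0.912237
p = (exp((r-q)*dt) - d) / (u - d) = 0.621628
Discount per step: exp(-r*dt) = 0.974092
Stock lattice S(k, i) with i counting down-moves:
  k=0: S(0,0) = 26.1500
  k=1: S(1,0) = 28.6658; S(1,1) = 23.8550
  k=2: S(2,0) = 31.4237; S(2,1) = 26.1500; S(2,2) = 21.7614
Terminal payoffs V(N, i) = max(K - S_T, 0):
  V(2,0) = 0.000000; V(2,1) = 0.000000; V(2,2) = 1.908606
Backward induction: V(k, i) = exp(-r*dt) * [p * V(k+1, i) + (1-p) * V(k+1, i+1)].
  V(1,0) = exp(-r*dt) * [p*0.000000 + (1-p)*0.000000] = 0.000000
  V(1,1) = exp(-r*dt) * [p*0.000000 + (1-p)*1.908606] = 0.703454
  V(0,0) = exp(-r*dt) * [p*0.000000 + (1-p)*0.703454] = 0.259272

Answer: Price = V(0,0) = 0.2593


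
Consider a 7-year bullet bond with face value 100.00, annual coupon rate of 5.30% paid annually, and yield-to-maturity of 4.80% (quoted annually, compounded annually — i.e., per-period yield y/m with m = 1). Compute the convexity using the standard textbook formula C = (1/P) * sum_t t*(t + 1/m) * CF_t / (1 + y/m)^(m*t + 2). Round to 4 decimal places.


Answer: Convexity = 41.7853

Derivation:
Coupon per period c = face * coupon_rate / m = 5.300000
Periods per year m = 1; per-period yield y/m = 0.048000
Number of cashflows N = 7
Cashflows (t years, CF_t, discount factor 1/(1+y/m)^(m*t), PV):
  t = 1.0000: CF_t = 5.300000, DF = 0.954198, PV = 5.057252
  t = 2.0000: CF_t = 5.300000, DF = 0.910495, PV = 4.825622
  t = 3.0000: CF_t = 5.300000, DF = 0.868793, PV = 4.604601
  t = 4.0000: CF_t = 5.300000, DF = 0.829001, PV = 4.393703
  t = 5.0000: CF_t = 5.300000, DF = 0.791031, PV = 4.192465
  t = 6.0000: CF_t = 5.300000, DF = 0.754801, PV = 4.000444
  t = 7.0000: CF_t = 105.300000, DF = 0.720230, PV = 75.840187
Price P = sum_t PV_t = 102.914274
Convexity numerator sum_t t*(t + 1/m) * CF_t / (1+y/m)^(m*t + 2):
  t = 1.0000: term = 9.209202
  t = 2.0000: term = 26.362221
  t = 3.0000: term = 50.309581
  t = 4.0000: term = 80.008876
  t = 5.0000: term = 114.516521
  t = 6.0000: term = 152.980085
  t = 7.0000: term = 3866.917035
Convexity = (1/P) * sum = 4300.303522 / 102.914274 = 41.785297


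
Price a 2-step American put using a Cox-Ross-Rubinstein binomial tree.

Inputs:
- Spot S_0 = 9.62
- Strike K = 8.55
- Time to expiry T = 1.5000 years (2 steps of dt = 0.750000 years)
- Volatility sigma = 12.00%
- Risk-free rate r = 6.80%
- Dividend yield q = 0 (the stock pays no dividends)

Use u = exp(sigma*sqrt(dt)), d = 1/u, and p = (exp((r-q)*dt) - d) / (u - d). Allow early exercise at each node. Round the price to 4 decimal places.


dt = T/N = 0.750000
u = exp(sigma*sqrt(dt)) = 1.109515; d = 1/u = 0.901295
p = (exp((r-q)*dt) - d) / (u - d) = 0.725329
Discount per step: exp(-r*dt) = 0.950279
Stock lattice S(k, i) with i counting down-moves:
  k=0: S(0,0) = 9.6200
  k=1: S(1,0) = 10.6735; S(1,1) = 8.6705
  k=2: S(2,0) = 11.8424; S(2,1) = 9.6200; S(2,2) = 7.8146
Terminal payoffs V(N, i) = max(K - S_T, 0):
  V(2,0) = 0.000000; V(2,1) = 0.000000; V(2,2) = 0.735366
Backward induction: V(k, i) = exp(-r*dt) * [p * V(k+1, i) + (1-p) * V(k+1, i+1)]; then take max(V_cont, immediate exercise) for American.
  V(1,0) = exp(-r*dt) * [p*0.000000 + (1-p)*0.000000] = 0.000000; exercise = 0.000000; V(1,0) = max -> 0.000000
  V(1,1) = exp(-r*dt) * [p*0.000000 + (1-p)*0.735366] = 0.191941; exercise = 0.000000; V(1,1) = max -> 0.191941
  V(0,0) = exp(-r*dt) * [p*0.000000 + (1-p)*0.191941] = 0.050099; exercise = 0.000000; V(0,0) = max -> 0.050099

Answer: Price = V(0,0) = 0.0501


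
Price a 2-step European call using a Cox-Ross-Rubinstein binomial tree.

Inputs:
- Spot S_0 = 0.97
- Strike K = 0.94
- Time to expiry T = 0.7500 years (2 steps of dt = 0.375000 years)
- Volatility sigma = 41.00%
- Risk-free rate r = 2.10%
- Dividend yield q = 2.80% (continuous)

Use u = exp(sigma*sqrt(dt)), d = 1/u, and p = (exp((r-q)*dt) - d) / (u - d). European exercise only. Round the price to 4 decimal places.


dt = T/N = 0.375000
u = exp(sigma*sqrt(dt)) = 1.285404; d = 1/u = 0.777966
p = (exp((r-q)*dt) - d) / (u - d) = 0.432393
Discount per step: exp(-r*dt) = 0.992156
Stock lattice S(k, i) with i counting down-moves:
  k=0: S(0,0) = 0.9700
  k=1: S(1,0) = 1.2468; S(1,1) = 0.7546
  k=2: S(2,0) = 1.6027; S(2,1) = 0.9700; S(2,2) = 0.5871
Terminal payoffs V(N, i) = max(S_T - K, 0):
  V(2,0) = 0.662694; V(2,1) = 0.030000; V(2,2) = 0.000000
Backward induction: V(k, i) = exp(-r*dt) * [p * V(k+1, i) + (1-p) * V(k+1, i+1)].
  V(1,0) = exp(-r*dt) * [p*0.662694 + (1-p)*0.030000] = 0.301192
  V(1,1) = exp(-r*dt) * [p*0.030000 + (1-p)*0.000000] = 0.012870
  V(0,0) = exp(-r*dt) * [p*0.301192 + (1-p)*0.012870] = 0.136459

Answer: Price = V(0,0) = 0.1365


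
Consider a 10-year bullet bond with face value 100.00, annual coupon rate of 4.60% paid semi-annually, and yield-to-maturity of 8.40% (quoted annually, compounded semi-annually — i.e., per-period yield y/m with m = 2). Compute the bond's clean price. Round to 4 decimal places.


Coupon per period c = face * coupon_rate / m = 2.300000
Periods per year m = 2; per-period yield y/m = 0.042000
Number of cashflows N = 20
Cashflows (t years, CF_t, discount factor 1/(1+y/m)^(m*t), PV):
  t = 0.5000: CF_t = 2.300000, DF = 0.959693, PV = 2.207294
  t = 1.0000: CF_t = 2.300000, DF = 0.921010, PV = 2.118324
  t = 1.5000: CF_t = 2.300000, DF = 0.883887, PV = 2.032941
  t = 2.0000: CF_t = 2.300000, DF = 0.848260, PV = 1.950999
  t = 2.5000: CF_t = 2.300000, DF = 0.814069, PV = 1.872360
  t = 3.0000: CF_t = 2.300000, DF = 0.781257, PV = 1.796890
  t = 3.5000: CF_t = 2.300000, DF = 0.749766, PV = 1.724463
  t = 4.0000: CF_t = 2.300000, DF = 0.719545, PV = 1.654955
  t = 4.5000: CF_t = 2.300000, DF = 0.690543, PV = 1.588248
  t = 5.0000: CF_t = 2.300000, DF = 0.662709, PV = 1.524230
  t = 5.5000: CF_t = 2.300000, DF = 0.635997, PV = 1.462793
  t = 6.0000: CF_t = 2.300000, DF = 0.610362, PV = 1.403832
  t = 6.5000: CF_t = 2.300000, DF = 0.585760, PV = 1.347248
  t = 7.0000: CF_t = 2.300000, DF = 0.562150, PV = 1.292944
  t = 7.5000: CF_t = 2.300000, DF = 0.539491, PV = 1.240829
  t = 8.0000: CF_t = 2.300000, DF = 0.517746, PV = 1.190815
  t = 8.5000: CF_t = 2.300000, DF = 0.496877, PV = 1.142817
  t = 9.0000: CF_t = 2.300000, DF = 0.476849, PV = 1.096753
  t = 9.5000: CF_t = 2.300000, DF = 0.457629, PV = 1.052546
  t = 10.0000: CF_t = 102.300000, DF = 0.439183, PV = 44.928431
Price P = sum_t PV_t = 74.629712

Answer: Price = 74.6297


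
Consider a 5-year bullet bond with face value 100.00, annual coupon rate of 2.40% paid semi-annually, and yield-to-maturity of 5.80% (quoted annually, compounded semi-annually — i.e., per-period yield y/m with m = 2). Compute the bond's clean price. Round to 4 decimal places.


Coupon per period c = face * coupon_rate / m = 1.200000
Periods per year m = 2; per-period yield y/m = 0.029000
Number of cashflows N = 10
Cashflows (t years, CF_t, discount factor 1/(1+y/m)^(m*t), PV):
  t = 0.5000: CF_t = 1.200000, DF = 0.971817, PV = 1.166181
  t = 1.0000: CF_t = 1.200000, DF = 0.944429, PV = 1.133315
  t = 1.5000: CF_t = 1.200000, DF = 0.917812, PV = 1.101375
  t = 2.0000: CF_t = 1.200000, DF = 0.891946, PV = 1.070335
  t = 2.5000: CF_t = 1.200000, DF = 0.866808, PV = 1.040170
  t = 3.0000: CF_t = 1.200000, DF = 0.842379, PV = 1.010855
  t = 3.5000: CF_t = 1.200000, DF = 0.818639, PV = 0.982367
  t = 4.0000: CF_t = 1.200000, DF = 0.795567, PV = 0.954681
  t = 4.5000: CF_t = 1.200000, DF = 0.773146, PV = 0.927775
  t = 5.0000: CF_t = 101.200000, DF = 0.751357, PV = 76.037314
Price P = sum_t PV_t = 85.424367

Answer: Price = 85.4244


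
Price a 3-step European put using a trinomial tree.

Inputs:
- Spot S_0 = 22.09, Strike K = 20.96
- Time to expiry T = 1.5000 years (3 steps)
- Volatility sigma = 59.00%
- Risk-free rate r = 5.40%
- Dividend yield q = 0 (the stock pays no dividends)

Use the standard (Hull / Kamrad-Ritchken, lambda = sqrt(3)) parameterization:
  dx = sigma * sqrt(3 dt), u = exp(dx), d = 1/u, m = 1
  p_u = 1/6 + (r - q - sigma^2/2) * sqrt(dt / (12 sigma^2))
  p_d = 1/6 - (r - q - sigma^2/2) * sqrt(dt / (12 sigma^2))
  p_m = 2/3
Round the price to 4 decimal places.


dt = T/N = 0.500000; dx = sigma*sqrt(3*dt) = 0.722599
u = exp(dx) = 2.059781; d = 1/u = 0.485489
p_u = 0.125133, p_m = 0.666667, p_d = 0.208201
Discount per step: exp(-r*dt) = 0.973361
Stock lattice S(k, j) with j the centered position index:
  k=0: S(0,+0) = 22.0900
  k=1: S(1,-1) = 10.7244; S(1,+0) = 22.0900; S(1,+1) = 45.5006
  k=2: S(2,-2) = 5.2066; S(2,-1) = 10.7244; S(2,+0) = 22.0900; S(2,+1) = 45.5006; S(2,+2) = 93.7212
  k=3: S(3,-3) = 2.5277; S(3,-2) = 5.2066; S(3,-1) = 10.7244; S(3,+0) = 22.0900; S(3,+1) = 45.5006; S(3,+2) = 93.7212; S(3,+3) = 193.0450
Terminal payoffs V(N, j) = max(K - S_T, 0):
  V(3,-3) = 18.432258; V(3,-2) = 15.753405; V(3,-1) = 10.235557; V(3,+0) = 0.000000; V(3,+1) = 0.000000; V(3,+2) = 0.000000; V(3,+3) = 0.000000
Backward induction: V(k, j) = exp(-r*dt) * [p_u * V(k+1, j+1) + p_m * V(k+1, j) + p_d * V(k+1, j-1)]
  V(2,-2) = exp(-r*dt) * [p_u*10.235557 + p_m*15.753405 + p_d*18.432258] = 15.204566
  V(2,-1) = exp(-r*dt) * [p_u*0.000000 + p_m*10.235557 + p_d*15.753405] = 9.834428
  V(2,+0) = exp(-r*dt) * [p_u*0.000000 + p_m*0.000000 + p_d*10.235557] = 2.074282
  V(2,+1) = exp(-r*dt) * [p_u*0.000000 + p_m*0.000000 + p_d*0.000000] = 0.000000
  V(2,+2) = exp(-r*dt) * [p_u*0.000000 + p_m*0.000000 + p_d*0.000000] = 0.000000
  V(1,-1) = exp(-r*dt) * [p_u*2.074282 + p_m*9.834428 + p_d*15.204566] = 9.715554
  V(1,+0) = exp(-r*dt) * [p_u*0.000000 + p_m*2.074282 + p_d*9.834428] = 3.339009
  V(1,+1) = exp(-r*dt) * [p_u*0.000000 + p_m*0.000000 + p_d*2.074282] = 0.420363
  V(0,+0) = exp(-r*dt) * [p_u*0.420363 + p_m*3.339009 + p_d*9.715554] = 4.186809

Answer: Price = V(0,0) = 4.1868
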